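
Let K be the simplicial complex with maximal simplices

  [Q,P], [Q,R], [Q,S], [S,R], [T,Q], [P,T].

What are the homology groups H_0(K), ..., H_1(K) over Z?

Fix the vertex order P < Q < R < S < T and write every simplex with vertices in increasing order. Then dim K = 1 and the simplices of K are:

  0-simplices (5): P, Q, R, S, T
  1-simplices (6): PQ, PT, QR, QS, QT, RS

so the chain groups are C_0 ≅ Z^5, C_1 ≅ Z^6.

∂_1: C_1 → C_0 maps an edge to its endpoints' difference, ∂[p,q] = q − p.
The 5×6 boundary matrix has rank 4 and Smith normal form diag(1,1,1,1).

Reading off H_k = ker ∂_k / im ∂_{k+1}:

  H_0: rank C_0 − rank ∂_1 = 5 − 4 = 1, and the invariant factors of ∂_1 are all 1, so H_0 = Z.
  H_1: rank ker ∂_1 − rank ∂_2 = (6 − 4) − 0 = 2, and there is no ∂_2, so H_1 = Z^2.

H_0 ≅ Z,  H_1 ≅ Z^2.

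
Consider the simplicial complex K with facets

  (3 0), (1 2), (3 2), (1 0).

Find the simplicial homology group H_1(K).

H_1 = Z.

Take the total order 0 < 1 < 2 < 3 on the vertex set. Then K (dimension 1) consists of the simplices:

  0-simplices (4): [0], [1], [2], [3]
  1-simplices (4): [0,1], [0,3], [1,2], [2,3]

giving chain groups C_0 ≅ Z^4, C_1 ≅ Z^4.

The boundary map ∂_1: C_1 → C_0 is given by ∂[p,q] = [q] − [p]. For instance
  ∂[2,3] = [3] − [2].
This gives a 4×4 integer matrix of rank 3; reducing to Smith normal form yields diagonal entries (1,1,1).

Computing H_k = (kernel of ∂_k) / (image of ∂_{k+1}):

  H_1: rank ker ∂_1 − rank ∂_2 = (4 − 3) − 0 = 1, and there is no ∂_2, so H_1 = Z.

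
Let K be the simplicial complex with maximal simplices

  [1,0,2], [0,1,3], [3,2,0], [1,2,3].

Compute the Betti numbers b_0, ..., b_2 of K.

b_0 = 1, b_1 = 0, b_2 = 1.

K has 4 vertices, 6 edges, 4 triangles.
rank ∂_0 = 0, rank ∂_1 = 3 ⇒ b_0 = 4 − 0 − 3 = 1; all invariant factors of ∂_1 are 1 so no torsion. So H_0 = Z.
rank ∂_1 = 3, rank ∂_2 = 3 ⇒ b_1 = 6 − 3 − 3 = 0; all invariant factors of ∂_2 are 1 so no torsion. So H_1 = 0.
rank ∂_2 = 3, rank ∂_3 = 0 ⇒ b_2 = 4 − 3 − 0 = 1. So H_2 = Z.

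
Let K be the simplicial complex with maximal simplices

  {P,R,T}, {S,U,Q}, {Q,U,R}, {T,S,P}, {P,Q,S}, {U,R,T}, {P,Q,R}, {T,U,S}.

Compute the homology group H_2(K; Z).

H_2 ≅ Z.

Fix the vertex order P < Q < R < S < T < U and write every simplex with vertices in increasing order. Then dim K = 2 and the simplices of K are:

  0-simplices (6): P, Q, R, S, T, U
  1-simplices (12): PQ, PR, PS, PT, QR, QS, QU, RT, RU, ST, SU, TU
  2-simplices (8): PQR, PQS, PRT, PST, QRU, QSU, RTU, STU

giving chain groups C_0 ≅ Z^6, C_1 ≅ Z^12, C_2 ≅ Z^8.

The boundary map ∂_1: C_1 → C_0 sends each edge [p,q] (with p < q) to q − p.
As a 6×12 matrix over Z this has rank 5, with invariant factors (1,1,1,1,1).

Boundary ∂_2: C_2 → C_1 maps a triangle to the signed sum of its edges. For instance
  ∂PRT = RT − PT + PR,
  ∂PST = ST − PT + PS.
The resulting 12×8 matrix has rank 7, and its Smith normal form has invariant factors (1,1,1,1,1,1,1).

Computing H_k = (kernel of ∂_k) / (image of ∂_{k+1}):

  H_2: rank ker ∂_2 − rank ∂_3 = (8 − 7) − 0 = 1, and there is no ∂_3, so H_2 ≅ Z.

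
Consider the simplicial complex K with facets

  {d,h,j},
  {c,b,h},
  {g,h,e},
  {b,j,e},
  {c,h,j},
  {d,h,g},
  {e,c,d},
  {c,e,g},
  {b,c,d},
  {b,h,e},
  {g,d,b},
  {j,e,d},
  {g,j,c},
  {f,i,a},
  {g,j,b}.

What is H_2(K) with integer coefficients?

H_2 ≅ Z.

K has 10 vertices, 24 edges, 15 triangles.
rank ∂_2 = 14, rank ∂_3 = 0 ⇒ b_2 = 15 − 14 − 0 = 1. So H_2 ≅ Z.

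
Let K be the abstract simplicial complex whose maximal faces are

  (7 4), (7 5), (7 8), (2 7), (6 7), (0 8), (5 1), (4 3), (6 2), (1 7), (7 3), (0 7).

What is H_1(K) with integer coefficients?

Take the total order 0 < 1 < 2 < 3 < 4 < 5 < 6 < 7 < 8 on the vertex set. Then K (dimension 1) consists of the simplices:

  0-simplices (9): [0], [1], [2], [3], [4], [5], [6], [7], [8]
  1-simplices (12): [0,7], [0,8], [1,5], [1,7], [2,6], [2,7], [3,4], [3,7], [4,7], [5,7], [6,7], [7,8]

Hence C_0 ≅ Z^9, C_1 ≅ Z^12.

Boundary ∂_1: C_1 → C_0 maps an edge to its endpoints' difference, ∂[p,q] = q − p. For instance
  ∂[0,8] = [8] − [0].
The 9×12 boundary matrix has rank 8 and Smith normal form diag(1,1,1,1,1,1,1,1).

Reading off H_k = ker ∂_k / im ∂_{k+1}:

  H_1: rank ker ∂_1 − rank ∂_2 = (12 − 8) − 0 = 4, and there is no ∂_2, so H_1 = Z^4.

(K is a triangulation of a wedge of 4 circles.)

H_1 ≅ Z^4.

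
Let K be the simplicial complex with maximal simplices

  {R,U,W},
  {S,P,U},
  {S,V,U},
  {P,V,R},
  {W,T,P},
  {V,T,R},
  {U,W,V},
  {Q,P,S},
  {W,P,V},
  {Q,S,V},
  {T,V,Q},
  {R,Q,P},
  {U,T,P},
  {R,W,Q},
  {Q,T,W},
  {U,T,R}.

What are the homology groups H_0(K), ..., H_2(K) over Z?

H_0 ≅ Z,  H_1 ≅ Z^2,  H_2 ≅ Z.

Take the total order P < Q < R < S < T < U < V < W on the vertex set. Then K (dimension 2) consists of the simplices:

  0-simplices (8): P, Q, R, S, T, U, V, W
  1-simplices (24): PQ, PR, PS, PT, PU, PV, PW, QR, QS, QT, QV, QW, RT, RU, RV, RW, SU, SV, TU, TV, TW, UV, UW, VW
  2-simplices (16): PQR, PQS, PRV, PSU, PTU, PTW, PVW, QRW, QSV, QTV, QTW, RTU, RTV, RUW, SUV, UVW

giving chain groups C_0 ≅ Z^8, C_1 ≅ Z^24, C_2 ≅ Z^16.

Boundary ∂_1: C_1 → C_0 maps an edge to its endpoints' difference, ∂[p,q] = q − p. For instance
  ∂TV = V − T.
As a 8×24 matrix over Z this has rank 7, with invariant factors (1,1,1,1,1,1,1).

Boundary ∂_2: C_2 → C_1 sends each 2-simplex [p,q,r] to [q,r] − [p,r] + [p,q]. For instance
  ∂PTW = TW − PW + PT,
  ∂PVW = VW − PW + PV.
As a 24×16 matrix over Z this has rank 15, with invariant factors (1,1,1,1,1,1,1,1,1,1,1,1,1,1,1).

Computing H_k = (kernel of ∂_k) / (image of ∂_{k+1}):

  H_0: rank C_0 − rank ∂_1 = 8 − 7 = 1, and the invariant factors of ∂_1 are all 1, so H_0 ≅ Z.
  H_1: rank ker ∂_1 − rank ∂_2 = (24 − 7) − 15 = 2, and the invariant factors of ∂_2 are all 1, so H_1 ≅ Z^2.
  H_2: rank ker ∂_2 − rank ∂_3 = (16 − 15) − 0 = 1, and there is no ∂_3, so H_2 ≅ Z.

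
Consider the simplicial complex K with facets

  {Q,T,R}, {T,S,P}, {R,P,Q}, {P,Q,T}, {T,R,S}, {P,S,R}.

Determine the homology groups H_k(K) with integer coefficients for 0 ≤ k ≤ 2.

Take the total order P < Q < R < S < T on the vertex set. Then K (dimension 2) consists of the simplices:

  0-simplices (5): P, Q, R, S, T
  1-simplices (9): PQ, PR, PS, PT, QR, QT, RS, RT, ST
  2-simplices (6): PQR, PQT, PRS, PST, QRT, RST

Hence C_0 ≅ Z^5, C_1 ≅ Z^9, C_2 ≅ Z^6.

Boundary ∂_1: C_1 → C_0 maps an edge to its endpoints' difference, ∂[p,q] = q − p.
This gives a 5×9 integer matrix of rank 4; reducing to Smith normal form yields diagonal entries (1,1,1,1).

Boundary ∂_2: C_2 → C_1 sends each 2-simplex [p,q,r] to [q,r] − [p,r] + [p,q]. For instance
  ∂PRS = RS − PS + PR,
  ∂RST = ST − RT + RS.
As a 9×6 matrix over Z this has rank 5, with invariant factors (1,1,1,1,1).

From H_k ≅ ker(∂_k) / im(∂_{k+1}) we obtain:

  H_0: rank C_0 − rank ∂_1 = 5 − 4 = 1, and the invariant factors of ∂_1 are all 1, so H_0 ≅ Z.
  H_1: rank ker ∂_1 − rank ∂_2 = (9 − 4) − 5 = 0, and the invariant factors of ∂_2 are all 1, so H_1 ≅ 0.
  H_2: rank ker ∂_2 − rank ∂_3 = (6 − 5) − 0 = 1, and there is no ∂_3, so H_2 ≅ Z.

As a check, the Euler characteristic is 5 − 9 + 6 = 2, which agrees with 1 − 0 + 1 = 2.

H_0 = Z,  H_1 = 0,  H_2 = Z.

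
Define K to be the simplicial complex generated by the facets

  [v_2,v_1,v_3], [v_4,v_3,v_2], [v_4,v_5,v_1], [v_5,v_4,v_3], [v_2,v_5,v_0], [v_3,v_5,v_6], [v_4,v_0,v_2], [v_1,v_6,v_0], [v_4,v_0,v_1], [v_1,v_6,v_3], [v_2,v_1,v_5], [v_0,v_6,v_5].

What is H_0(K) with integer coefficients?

Take the total order v_0 < v_1 < v_2 < v_3 < v_4 < v_5 < v_6 on the vertex set. Then K (dimension 2) consists of the simplices:

  0-simplices (7): [v_0], [v_1], [v_2], [v_3], [v_4], [v_5], [v_6]
  1-simplices (18): (18 of them)
  2-simplices (12): (12 of them)

giving chain groups C_0 ≅ Z^7, C_1 ≅ Z^18, C_2 ≅ Z^12.

The boundary map ∂_1: C_1 → C_0 sends each edge [p,q] (with p < q) to q − p. For instance
  ∂[v_1,v_3] = [v_3] − [v_1].
As a 7×18 matrix over Z this has rank 6, with invariant factors (1,1,1,1,1,1).

Boundary ∂_2: C_2 → C_1 sends each 2-simplex [p,q,r] to [q,r] − [p,r] + [p,q]. For instance
  ∂[v_1,v_3,v_6] = [v_3,v_6] − [v_1,v_6] + [v_1,v_3],
  ∂[v_0,v_5,v_6] = [v_5,v_6] − [v_0,v_6] + [v_0,v_5].
This gives a 18×12 integer matrix of rank 12; reducing to Smith normal form yields diagonal entries (1,1,1,1,1,1,1,1,1,1,1,2).

Reading off H_k = ker ∂_k / im ∂_{k+1}:

  H_0: rank C_0 − rank ∂_1 = 7 − 6 = 1, and the invariant factors of ∂_1 are all 1, so H_0 ≅ Z.

H_0 = Z.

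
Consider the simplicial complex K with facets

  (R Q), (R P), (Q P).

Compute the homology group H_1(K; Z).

Take the total order P < Q < R on the vertex set. Then K (dimension 1) consists of the simplices:

  0-simplices (3): P, Q, R
  1-simplices (3): PQ, PR, QR

so the chain groups are C_0 ≅ Z^3, C_1 ≅ Z^3.

Boundary ∂_1: C_1 → C_0 maps an edge to its endpoints' difference, ∂[p,q] = q − p.
This gives a 3×3 integer matrix of rank 2; reducing to Smith normal form yields diagonal entries (1,1).

From H_k ≅ ker(∂_k) / im(∂_{k+1}) we obtain:

  H_1: rank ker ∂_1 − rank ∂_2 = (3 − 2) − 0 = 1, and there is no ∂_2, so H_1 = Z.

H_1 = Z.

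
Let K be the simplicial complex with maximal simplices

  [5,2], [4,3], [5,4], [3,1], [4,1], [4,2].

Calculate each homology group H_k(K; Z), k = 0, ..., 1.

H_0 ≅ Z,  H_1 ≅ Z^2.

K has 5 vertices, 6 edges.
rank ∂_0 = 0, rank ∂_1 = 4 ⇒ b_0 = 5 − 0 − 4 = 1; all invariant factors of ∂_1 are 1 so no torsion. So H_0 ≅ Z.
rank ∂_1 = 4, rank ∂_2 = 0 ⇒ b_1 = 6 − 4 − 0 = 2. So H_1 ≅ Z^2.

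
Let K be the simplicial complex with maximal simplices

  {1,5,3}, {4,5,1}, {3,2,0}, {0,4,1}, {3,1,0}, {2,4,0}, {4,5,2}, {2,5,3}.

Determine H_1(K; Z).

H_1 = 0.

Order the vertices as 0 < 1 < 2 < 3 < 4 < 5. Listing each simplex with vertices in this order, K has dimension 2 with simplices:

  0-simplices (6): [0], [1], [2], [3], [4], [5]
  1-simplices (12): [0,1], [0,2], [0,3], [0,4], [1,3], [1,4], [1,5], [2,3], [2,4], [2,5], [3,5], [4,5]
  2-simplices (8): [0,1,3], [0,1,4], [0,2,3], [0,2,4], [1,3,5], [1,4,5], [2,3,5], [2,4,5]

so the chain groups are C_0 ≅ Z^6, C_1 ≅ Z^12, C_2 ≅ Z^8.

Boundary ∂_1: C_1 → C_0 is given by ∂[p,q] = [q] − [p].
As a 6×12 matrix over Z this has rank 5, with invariant factors (1,1,1,1,1).

Boundary ∂_2: C_2 → C_1 maps a triangle to the signed sum of its edges. For instance
  ∂[0,2,3] = [2,3] − [0,3] + [0,2],
  ∂[0,2,4] = [2,4] − [0,4] + [0,2].
The resulting 12×8 matrix has rank 7, and its Smith normal form has invariant factors (1,1,1,1,1,1,1).

Now H_k = ker ∂_k / im ∂_{k+1}, so:

  H_1: rank ker ∂_1 − rank ∂_2 = (12 − 5) − 7 = 0, and the invariant factors of ∂_2 are all 1, so H_1 ≅ 0.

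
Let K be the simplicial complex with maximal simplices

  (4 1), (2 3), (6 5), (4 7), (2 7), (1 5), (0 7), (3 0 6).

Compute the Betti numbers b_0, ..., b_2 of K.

b_0 = 1, b_1 = 2, b_2 = 0.

K has 8 vertices, 10 edges, 1 triangle.
rank ∂_0 = 0, rank ∂_1 = 7 ⇒ b_0 = 8 − 0 − 7 = 1; all invariant factors of ∂_1 are 1 so no torsion. So H_0 = Z.
rank ∂_1 = 7, rank ∂_2 = 1 ⇒ b_1 = 10 − 7 − 1 = 2; all invariant factors of ∂_2 are 1 so no torsion. So H_1 = Z^2.
rank ∂_2 = 1, rank ∂_3 = 0 ⇒ b_2 = 1 − 1 − 0 = 0. So H_2 = 0.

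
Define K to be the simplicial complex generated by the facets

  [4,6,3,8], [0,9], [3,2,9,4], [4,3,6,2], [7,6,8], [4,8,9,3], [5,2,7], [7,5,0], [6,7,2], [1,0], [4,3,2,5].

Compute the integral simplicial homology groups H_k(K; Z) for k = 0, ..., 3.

H_0 ≅ Z,  H_1 ≅ Z,  H_2 = 0,  H_3 = 0.

Fix the vertex order 0 < 1 < 2 < 3 < 4 < 5 < 6 < 7 < 8 < 9 and write every simplex with vertices in increasing order. Then dim K = 3 and the simplices of K are:

  0-simplices (10): [0], [1], [2], [3], [4], [5], [6], [7], [8], [9]
  1-simplices (24): (24 of them)
  2-simplices (19): (19 of them)
  3-simplices (5): [2,3,4,5], [2,3,4,6], [2,3,4,9], [3,4,6,8], [3,4,8,9]

giving chain groups C_0 ≅ Z^10, C_1 ≅ Z^24, C_2 ≅ Z^19, C_3 ≅ Z^5.

∂_1: C_1 → C_0 sends each edge [p,q] (with p < q) to q − p. For instance
  ∂[2,4] = [4] − [2].
As a 10×24 matrix over Z this has rank 9, with invariant factors (1,1,1,1,1,1,1,1,1).

The boundary map ∂_2: C_2 → C_1 sends each 2-simplex [p,q,r] to [q,r] − [p,r] + [p,q]. For instance
  ∂[2,4,6] = [4,6] − [2,6] + [2,4],
  ∂[3,4,6] = [4,6] − [3,6] + [3,4].
As a 24×19 matrix over Z this has rank 14, with invariant factors (1,1,1,1,1,1,1,1,1,1,1,1,1,1).

The boundary map ∂_3: C_3 → C_2 sends each 3-simplex σ to the alternating sum Σ_i (−1)^i (σ with its i-th vertex removed). For instance
  ∂[2,3,4,6] = [3,4,6] − [2,4,6] + [2,3,6] − [2,3,4],
  ∂[2,3,4,9] = [3,4,9] − [2,4,9] + [2,3,9] − [2,3,4].
This gives a 19×5 integer matrix of rank 5; reducing to Smith normal form yields diagonal entries (1,1,1,1,1).

Now H_k = ker ∂_k / im ∂_{k+1}, so:

  H_0: rank C_0 − rank ∂_1 = 10 − 9 = 1, and the invariant factors of ∂_1 are all 1, so H_0 ≅ Z.
  H_1: rank ker ∂_1 − rank ∂_2 = (24 − 9) − 14 = 1, and the invariant factors of ∂_2 are all 1, so H_1 ≅ Z.
  H_2: rank ker ∂_2 − rank ∂_3 = (19 − 14) − 5 = 0, and the invariant factors of ∂_3 are all 1, so H_2 ≅ 0.
  H_3: rank ker ∂_3 − rank ∂_4 = (5 − 5) − 0 = 0, and there is no ∂_4, so H_3 ≅ 0.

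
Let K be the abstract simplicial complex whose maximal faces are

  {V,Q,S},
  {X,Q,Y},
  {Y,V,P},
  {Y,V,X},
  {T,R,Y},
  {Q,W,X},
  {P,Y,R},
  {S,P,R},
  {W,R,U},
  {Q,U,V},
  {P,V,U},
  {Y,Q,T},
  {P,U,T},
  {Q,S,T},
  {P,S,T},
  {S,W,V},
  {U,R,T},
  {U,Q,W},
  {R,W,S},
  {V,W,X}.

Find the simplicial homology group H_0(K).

Fix the vertex order P < Q < R < S < T < U < V < W < X < Y and write every simplex with vertices in increasing order. Then dim K = 2 and the simplices of K are:

  0-simplices (10): P, Q, R, S, T, U, V, W, X, Y
  1-simplices (30): PR, PS, PT, PU, PV, PY, QS, QT, QU, QV, QW, QX, QY, RS, RT, RU, RW, RY, ST, SV, SW, TU, TY, UV, UW, VW, VX, VY, WX, XY
  2-simplices (20): PRS, PRY, PST, PTU, PUV, PVY, QST, QSV, QTY, QUV, QUW, QWX, QXY, RSW, RTU, RTY, RUW, SVW, VWX, VXY

so the chain groups are C_0 ≅ Z^10, C_1 ≅ Z^30, C_2 ≅ Z^20.

The boundary map ∂_1: C_1 → C_0 maps an edge to its endpoints' difference, ∂[p,q] = q − p.
As a 10×30 matrix over Z this has rank 9, with invariant factors (1,1,1,1,1,1,1,1,1).

The boundary map ∂_2: C_2 → C_1 sends each 2-simplex [p,q,r] to [q,r] − [p,r] + [p,q]. For instance
  ∂PTU = TU − PU + PT,
  ∂PUV = UV − PV + PU.
The 30×20 boundary matrix has rank 20 and Smith normal form diag(1,1,1,1,1,1,1,1,1,1,1,1,1,1,1,1,1,1,1,2).

From H_k ≅ ker(∂_k) / im(∂_{k+1}) we obtain:

  H_0: rank C_0 − rank ∂_1 = 10 − 9 = 1, and the invariant factors of ∂_1 are all 1, so H_0 ≅ Z.

(K is a triangulation of the Klein bottle.)

H_0 = Z.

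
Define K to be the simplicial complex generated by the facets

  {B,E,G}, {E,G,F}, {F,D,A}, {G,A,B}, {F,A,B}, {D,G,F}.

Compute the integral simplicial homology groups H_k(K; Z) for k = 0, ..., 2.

Take the total order A < B < D < E < F < G on the vertex set. Then K (dimension 2) consists of the simplices:

  0-simplices (6): A, B, D, E, F, G
  1-simplices (12): AB, AD, AF, AG, BE, BF, BG, DF, DG, EF, EG, FG
  2-simplices (6): ABF, ABG, ADF, BEG, DFG, EFG

Hence C_0 ≅ Z^6, C_1 ≅ Z^12, C_2 ≅ Z^6.

∂_1: C_1 → C_0 maps an edge to its endpoints' difference, ∂[p,q] = q − p.
As a 6×12 matrix over Z this has rank 5, with invariant factors (1,1,1,1,1).

Boundary ∂_2: C_2 → C_1 sends each 2-simplex [p,q,r] to [q,r] − [p,r] + [p,q]. For instance
  ∂ABF = BF − AF + AB,
  ∂DFG = FG − DG + DF.
This gives a 12×6 integer matrix of rank 6; reducing to Smith normal form yields diagonal entries (1,1,1,1,1,1).

Reading off H_k = ker ∂_k / im ∂_{k+1}:

  H_0: rank C_0 − rank ∂_1 = 6 − 5 = 1, and the invariant factors of ∂_1 are all 1, so H_0 ≅ Z.
  H_1: rank ker ∂_1 − rank ∂_2 = (12 − 5) − 6 = 1, and the invariant factors of ∂_2 are all 1, so H_1 ≅ Z.
  H_2: rank ker ∂_2 − rank ∂_3 = (6 − 6) − 0 = 0, and there is no ∂_3, so H_2 ≅ 0.

(K is a triangulation of the cylinder S^1 x I.)

H_0 ≅ Z,  H_1 ≅ Z,  H_2 = 0.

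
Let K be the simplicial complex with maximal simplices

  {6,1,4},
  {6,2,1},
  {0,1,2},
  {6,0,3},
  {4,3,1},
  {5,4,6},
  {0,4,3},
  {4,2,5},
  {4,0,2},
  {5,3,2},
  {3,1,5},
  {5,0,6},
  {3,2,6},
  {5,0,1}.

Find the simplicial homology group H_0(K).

H_0 = Z.

We work with the vertex ordering 0 < 1 < 2 < 3 < 4 < 5 < 6. The simplices of K, each written with vertices in increasing order, are:

  0-simplices (7): [0], [1], [2], [3], [4], [5], [6]
  1-simplices (21): [0,1], [0,2], [0,3], [0,4], [0,5], [0,6], [1,2], [1,3], [1,4], [1,5], [1,6], [2,3], [2,4], [2,5], [2,6], [3,4], [3,5], [3,6], [4,5], [4,6], [5,6]
  2-simplices (14): [0,1,2], [0,1,5], [0,2,4], [0,3,4], [0,3,6], [0,5,6], [1,2,6], [1,3,4], [1,3,5], [1,4,6], [2,3,5], [2,3,6], [2,4,5], [4,5,6]

giving chain groups C_0 ≅ Z^7, C_1 ≅ Z^21, C_2 ≅ Z^14.

∂_1: C_1 → C_0 sends each edge [p,q] (with p < q) to q − p.
The resulting 7×21 matrix has rank 6, and its Smith normal form has invariant factors (1,1,1,1,1,1).

The boundary map ∂_2: C_2 → C_1 maps a triangle to the signed sum of its edges. For instance
  ∂[0,3,4] = [3,4] − [0,4] + [0,3],
  ∂[2,3,6] = [3,6] − [2,6] + [2,3].
This gives a 21×14 integer matrix of rank 13; reducing to Smith normal form yields diagonal entries (1,1,1,1,1,1,1,1,1,1,1,1,1).

Reading off H_k = ker ∂_k / im ∂_{k+1}:

  H_0: rank C_0 − rank ∂_1 = 7 − 6 = 1, and the invariant factors of ∂_1 are all 1, so H_0 = Z.

(K is a triangulation of the torus T^2.)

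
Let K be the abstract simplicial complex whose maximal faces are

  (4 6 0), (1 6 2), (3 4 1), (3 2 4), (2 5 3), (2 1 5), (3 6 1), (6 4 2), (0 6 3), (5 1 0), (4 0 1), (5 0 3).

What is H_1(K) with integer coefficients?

H_1 = Z/2.

Fix the vertex order 0 < 1 < 2 < 3 < 4 < 5 < 6 and write every simplex with vertices in increasing order. Then dim K = 2 and the simplices of K are:

  0-simplices (7): [0], [1], [2], [3], [4], [5], [6]
  1-simplices (18): [0,1], [0,3], [0,4], [0,5], [0,6], [1,2], [1,3], [1,4], [1,5], [1,6], [2,3], [2,4], [2,5], [2,6], [3,4], [3,5], [3,6], [4,6]
  2-simplices (12): [0,1,4], [0,1,5], [0,3,5], [0,3,6], [0,4,6], [1,2,5], [1,2,6], [1,3,4], [1,3,6], [2,3,4], [2,3,5], [2,4,6]

giving chain groups C_0 ≅ Z^7, C_1 ≅ Z^18, C_2 ≅ Z^12.

The boundary map ∂_1: C_1 → C_0 is given by ∂[p,q] = [q] − [p]. For instance
  ∂[1,6] = [6] − [1].
As a 7×18 matrix over Z this has rank 6, with invariant factors (1,1,1,1,1,1).

Boundary ∂_2: C_2 → C_1 maps a triangle to the signed sum of its edges. For instance
  ∂[2,3,4] = [3,4] − [2,4] + [2,3],
  ∂[1,3,4] = [3,4] − [1,4] + [1,3].
The 18×12 boundary matrix has rank 12 and Smith normal form diag(1,1,1,1,1,1,1,1,1,1,1,2).

From H_k ≅ ker(∂_k) / im(∂_{k+1}) we obtain:

  H_1: rank ker ∂_1 − rank ∂_2 = (18 − 6) − 12 = 0, and ∂_2 has invariant factor 2 > 1, so H_1 ≅ Z/2.

(K is a triangulation of the real projective plane RP^2.)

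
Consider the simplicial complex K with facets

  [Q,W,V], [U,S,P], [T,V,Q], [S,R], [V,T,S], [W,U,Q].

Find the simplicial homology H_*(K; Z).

Order the vertices as P < Q < R < S < T < U < V < W. Listing each simplex with vertices in this order, K has dimension 2 with simplices:

  0-simplices (8): P, Q, R, S, T, U, V, W
  1-simplices (13): PS, PU, QT, QU, QV, QW, RS, ST, SU, SV, TV, UW, VW
  2-simplices (5): PSU, QTV, QUW, QVW, STV

Hence C_0 ≅ Z^8, C_1 ≅ Z^13, C_2 ≅ Z^5.

∂_1: C_1 → C_0 sends each edge [p,q] (with p < q) to q − p.
The 8×13 boundary matrix has rank 7 and Smith normal form diag(1,1,1,1,1,1,1).

∂_2: C_2 → C_1 acts by ∂[p,q,r] = [q,r] − [p,r] + [p,q]. For instance
  ∂QVW = VW − QW + QV,
  ∂QUW = UW − QW + QU.
As a 13×5 matrix over Z this has rank 5, with invariant factors (1,1,1,1,1).

From H_k ≅ ker(∂_k) / im(∂_{k+1}) we obtain:

  H_0: rank C_0 − rank ∂_1 = 8 − 7 = 1, and the invariant factors of ∂_1 are all 1, so H_0 ≅ Z.
  H_1: rank ker ∂_1 − rank ∂_2 = (13 − 7) − 5 = 1, and the invariant factors of ∂_2 are all 1, so H_1 ≅ Z.
  H_2: rank ker ∂_2 − rank ∂_3 = (5 − 5) − 0 = 0, and there is no ∂_3, so H_2 ≅ 0.

H_0 ≅ Z,  H_1 ≅ Z,  H_2 = 0.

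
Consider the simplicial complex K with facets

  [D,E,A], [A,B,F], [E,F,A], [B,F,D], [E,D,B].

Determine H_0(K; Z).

Take the total order A < B < D < E < F on the vertex set. Then K (dimension 2) consists of the simplices:

  0-simplices (5): A, B, D, E, F
  1-simplices (10): AB, AD, AE, AF, BD, BE, BF, DE, DF, EF
  2-simplices (5): ABF, ADE, AEF, BDE, BDF

so the chain groups are C_0 ≅ Z^5, C_1 ≅ Z^10, C_2 ≅ Z^5.

∂_1: C_1 → C_0 is given by ∂[p,q] = [q] − [p]. For instance
  ∂BD = D − B.
As a 5×10 matrix over Z this has rank 4, with invariant factors (1,1,1,1).

∂_2: C_2 → C_1 acts by ∂[p,q,r] = [q,r] − [p,r] + [p,q]. For instance
  ∂BDE = DE − BE + BD,
  ∂ADE = DE − AE + AD.
This gives a 10×5 integer matrix of rank 5; reducing to Smith normal form yields diagonal entries (1,1,1,1,1).

From H_k ≅ ker(∂_k) / im(∂_{k+1}) we obtain:

  H_0: rank C_0 − rank ∂_1 = 5 − 4 = 1, and the invariant factors of ∂_1 are all 1, so H_0 = Z.

(K is a triangulation of the Möbius band.)

H_0 ≅ Z.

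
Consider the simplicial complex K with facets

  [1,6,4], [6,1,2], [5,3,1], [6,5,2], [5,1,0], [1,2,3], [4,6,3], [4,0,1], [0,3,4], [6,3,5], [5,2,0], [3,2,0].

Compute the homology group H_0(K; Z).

H_0 ≅ Z.

K has 7 vertices, 18 edges, 12 triangles.
rank ∂_0 = 0, rank ∂_1 = 6 ⇒ b_0 = 7 − 0 − 6 = 1; all invariant factors of ∂_1 are 1 so no torsion. So H_0 = Z.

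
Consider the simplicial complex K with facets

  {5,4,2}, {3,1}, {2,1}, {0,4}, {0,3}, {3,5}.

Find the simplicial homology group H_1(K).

We work with the vertex ordering 0 < 1 < 2 < 3 < 4 < 5. The simplices of K, each written with vertices in increasing order, are:

  0-simplices (6): [0], [1], [2], [3], [4], [5]
  1-simplices (8): [0,3], [0,4], [1,2], [1,3], [2,4], [2,5], [3,5], [4,5]
  2-simplices (1): [2,4,5]

so the chain groups are C_0 ≅ Z^6, C_1 ≅ Z^8, C_2 ≅ Z^1.

∂_1: C_1 → C_0 sends each edge [p,q] (with p < q) to q − p. For instance
  ∂[4,5] = [5] − [4].
As a 6×8 matrix over Z this has rank 5, with invariant factors (1,1,1,1,1).

Boundary ∂_2: C_2 → C_1 maps a triangle to the signed sum of its edges. For instance
  ∂[2,4,5] = [4,5] − [2,5] + [2,4].
The 8×1 boundary matrix has rank 1 and Smith normal form diag(1).

From H_k ≅ ker(∂_k) / im(∂_{k+1}) we obtain:

  H_1: rank ker ∂_1 − rank ∂_2 = (8 − 5) − 1 = 2, and the invariant factors of ∂_2 are all 1, so H_1 ≅ Z^2.

H_1 ≅ Z^2.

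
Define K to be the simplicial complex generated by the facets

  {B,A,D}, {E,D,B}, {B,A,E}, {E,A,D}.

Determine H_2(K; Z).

H_2 ≅ Z.

Take the total order A < B < D < E on the vertex set. Then K (dimension 2) consists of the simplices:

  0-simplices (4): A, B, D, E
  1-simplices (6): AB, AD, AE, BD, BE, DE
  2-simplices (4): ABD, ABE, ADE, BDE

so the chain groups are C_0 ≅ Z^4, C_1 ≅ Z^6, C_2 ≅ Z^4.

The boundary map ∂_1: C_1 → C_0 maps an edge to its endpoints' difference, ∂[p,q] = q − p.
The 4×6 boundary matrix has rank 3 and Smith normal form diag(1,1,1).

The boundary map ∂_2: C_2 → C_1 sends each 2-simplex [p,q,r] to [q,r] − [p,r] + [p,q]. For instance
  ∂ABE = BE − AE + AB,
  ∂BDE = DE − BE + BD.
The 6×4 boundary matrix has rank 3 and Smith normal form diag(1,1,1).

Reading off H_k = ker ∂_k / im ∂_{k+1}:

  H_2: rank ker ∂_2 − rank ∂_3 = (4 − 3) − 0 = 1, and there is no ∂_3, so H_2 = Z.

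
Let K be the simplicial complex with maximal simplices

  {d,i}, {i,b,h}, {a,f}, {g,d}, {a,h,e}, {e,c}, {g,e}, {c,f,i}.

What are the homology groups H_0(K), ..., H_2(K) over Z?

Take the total order a < b < c < d < e < f < g < h < i on the vertex set. Then K (dimension 2) consists of the simplices:

  0-simplices (9): a, b, c, d, e, f, g, h, i
  1-simplices (14): ae, af, ah, bh, bi, ce, cf, ci, dg, di, eg, eh, fi, hi
  2-simplices (3): aeh, bhi, cfi

Hence C_0 ≅ Z^9, C_1 ≅ Z^14, C_2 ≅ Z^3.

The boundary map ∂_1: C_1 → C_0 is given by ∂[p,q] = [q] − [p]. For instance
  ∂ae = e − a.
The 9×14 boundary matrix has rank 8 and Smith normal form diag(1,1,1,1,1,1,1,1).

Boundary ∂_2: C_2 → C_1 maps a triangle to the signed sum of its edges. For instance
  ∂bhi = hi − bi + bh,
  ∂cfi = fi − ci + cf.
This gives a 14×3 integer matrix of rank 3; reducing to Smith normal form yields diagonal entries (1,1,1).

Computing H_k = (kernel of ∂_k) / (image of ∂_{k+1}):

  H_0: rank C_0 − rank ∂_1 = 9 − 8 = 1, and the invariant factors of ∂_1 are all 1, so H_0 = Z.
  H_1: rank ker ∂_1 − rank ∂_2 = (14 − 8) − 3 = 3, and the invariant factors of ∂_2 are all 1, so H_1 = Z^3.
  H_2: rank ker ∂_2 − rank ∂_3 = (3 − 3) − 0 = 0, and there is no ∂_3, so H_2 = 0.

As a check, the Euler characteristic is 9 − 14 + 3 = -2, which agrees with 1 − 3 + 0 = -2.

H_0 ≅ Z,  H_1 ≅ Z^3,  H_2 = 0.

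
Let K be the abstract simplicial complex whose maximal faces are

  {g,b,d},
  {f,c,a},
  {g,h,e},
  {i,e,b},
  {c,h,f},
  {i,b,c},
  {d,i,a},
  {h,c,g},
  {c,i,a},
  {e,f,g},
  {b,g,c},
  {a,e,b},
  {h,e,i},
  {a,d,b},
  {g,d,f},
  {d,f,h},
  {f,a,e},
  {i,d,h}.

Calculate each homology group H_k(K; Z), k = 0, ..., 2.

H_0 = Z,  H_1 = Z ⊕ Z/2Z,  H_2 = 0.

K has 9 vertices, 27 edges, 18 triangles.
rank ∂_0 = 0, rank ∂_1 = 8 ⇒ b_0 = 9 − 0 − 8 = 1; all invariant factors of ∂_1 are 1 so no torsion. So H_0 ≅ Z.
rank ∂_1 = 8, rank ∂_2 = 18 ⇒ b_1 = 27 − 8 − 18 = 1; ∂_2 has invariant factor(s) [2] giving torsion. So H_1 ≅ Z ⊕ Z/2Z.
rank ∂_2 = 18, rank ∂_3 = 0 ⇒ b_2 = 18 − 18 − 0 = 0. So H_2 ≅ 0.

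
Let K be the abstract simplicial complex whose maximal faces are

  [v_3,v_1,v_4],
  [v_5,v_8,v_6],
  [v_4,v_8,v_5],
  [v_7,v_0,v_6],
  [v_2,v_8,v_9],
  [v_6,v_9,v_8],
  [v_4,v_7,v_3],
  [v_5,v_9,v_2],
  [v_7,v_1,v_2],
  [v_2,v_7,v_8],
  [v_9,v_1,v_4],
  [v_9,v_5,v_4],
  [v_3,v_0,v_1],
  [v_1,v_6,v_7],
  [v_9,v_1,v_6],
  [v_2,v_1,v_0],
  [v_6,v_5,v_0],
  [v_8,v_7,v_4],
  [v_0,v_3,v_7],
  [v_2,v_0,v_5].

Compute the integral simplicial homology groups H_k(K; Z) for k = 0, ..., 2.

H_0 ≅ Z,  H_1 ≅ Z ⊕ Z/2Z,  H_2 = 0.

Fix the vertex order v_0 < v_1 < v_2 < v_3 < v_4 < v_5 < v_6 < v_7 < v_8 < v_9 and write every simplex with vertices in increasing order. Then dim K = 2 and the simplices of K are:

  0-simplices (10): [v_0], [v_1], [v_2], [v_3], [v_4], [v_5], [v_6], [v_7], [v_8], [v_9]
  1-simplices (30): (30 of them)
  2-simplices (20): (20 of them)

giving chain groups C_0 ≅ Z^10, C_1 ≅ Z^30, C_2 ≅ Z^20.

∂_1: C_1 → C_0 sends each edge [p,q] (with p < q) to q − p. For instance
  ∂[v_0,v_3] = [v_3] − [v_0].
This gives a 10×30 integer matrix of rank 9; reducing to Smith normal form yields diagonal entries (1,1,1,1,1,1,1,1,1).

Boundary ∂_2: C_2 → C_1 maps a triangle to the signed sum of its edges. For instance
  ∂[v_6,v_8,v_9] = [v_8,v_9] − [v_6,v_9] + [v_6,v_8],
  ∂[v_4,v_7,v_8] = [v_7,v_8] − [v_4,v_8] + [v_4,v_7].
As a 30×20 matrix over Z this has rank 20, with invariant factors (1,1,1,1,1,1,1,1,1,1,1,1,1,1,1,1,1,1,1,2).

Reading off H_k = ker ∂_k / im ∂_{k+1}:

  H_0: rank C_0 − rank ∂_1 = 10 − 9 = 1, and the invariant factors of ∂_1 are all 1, so H_0 ≅ Z.
  H_1: rank ker ∂_1 − rank ∂_2 = (30 − 9) − 20 = 1, and ∂_2 has invariant factor 2 > 1, so H_1 ≅ Z ⊕ Z/2Z.
  H_2: rank ker ∂_2 − rank ∂_3 = (20 − 20) − 0 = 0, and there is no ∂_3, so H_2 ≅ 0.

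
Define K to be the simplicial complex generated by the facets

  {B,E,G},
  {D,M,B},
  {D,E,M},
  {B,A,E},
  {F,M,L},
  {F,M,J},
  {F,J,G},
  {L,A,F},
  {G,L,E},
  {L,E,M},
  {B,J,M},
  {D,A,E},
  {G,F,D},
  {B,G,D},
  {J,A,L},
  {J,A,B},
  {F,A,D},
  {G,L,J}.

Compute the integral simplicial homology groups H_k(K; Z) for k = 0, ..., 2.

We work with the vertex ordering A < B < D < E < F < G < J < L < M. The simplices of K, each written with vertices in increasing order, are:

  0-simplices (9): A, B, D, E, F, G, J, L, M
  1-simplices (27): AB, AD, AE, AF, AJ, AL, BD, BE, BG, BJ, BM, DE, DF, DG, DM, EG, EL, EM, FG, FJ, FL, FM, GJ, GL, JL, JM, LM
  2-simplices (18): ABE, ABJ, ADE, ADF, AFL, AJL, BDG, BDM, BEG, BJM, DEM, DFG, EGL, ELM, FGJ, FJM, FLM, GJL

Hence C_0 ≅ Z^9, C_1 ≅ Z^27, C_2 ≅ Z^18.

Boundary ∂_1: C_1 → C_0 sends each edge [p,q] (with p < q) to q − p. For instance
  ∂AF = F − A.
The 9×27 boundary matrix has rank 8 and Smith normal form diag(1,1,1,1,1,1,1,1).

Boundary ∂_2: C_2 → C_1 acts by ∂[p,q,r] = [q,r] − [p,r] + [p,q]. For instance
  ∂FJM = JM − FM + FJ,
  ∂FGJ = GJ − FJ + FG.
The resulting 27×18 matrix has rank 18, and its Smith normal form has invariant factors (1,1,1,1,1,1,1,1,1,1,1,1,1,1,1,1,1,2).

Computing H_k = (kernel of ∂_k) / (image of ∂_{k+1}):

  H_0: rank C_0 − rank ∂_1 = 9 − 8 = 1, and the invariant factors of ∂_1 are all 1, so H_0 = Z.
  H_1: rank ker ∂_1 − rank ∂_2 = (27 − 8) − 18 = 1, and ∂_2 has invariant factor 2 > 1, so H_1 = Z × Z/2.
  H_2: rank ker ∂_2 − rank ∂_3 = (18 − 18) − 0 = 0, and there is no ∂_3, so H_2 = 0.

(K is a triangulation of the Klein bottle.)

H_0 ≅ Z,  H_1 ≅ Z × Z/2,  H_2 = 0.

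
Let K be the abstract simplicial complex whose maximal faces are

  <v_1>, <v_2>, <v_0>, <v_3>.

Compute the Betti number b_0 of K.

Fix the vertex order v_0 < v_1 < v_2 < v_3 and write every simplex with vertices in increasing order. Then dim K = 0 and the simplices of K are:

  0-simplices (4): [v_0], [v_1], [v_2], [v_3]

Hence C_0 ≅ Z^4.

Now H_k = ker ∂_k / im ∂_{k+1}, so:

  H_0: rank C_0 − rank ∂_1 = 4 − 0 = 4, and there is no ∂_1, so H_0 ≅ Z^4.

Hence the Betti numbers are b_0 = 4.

b_0 = 4.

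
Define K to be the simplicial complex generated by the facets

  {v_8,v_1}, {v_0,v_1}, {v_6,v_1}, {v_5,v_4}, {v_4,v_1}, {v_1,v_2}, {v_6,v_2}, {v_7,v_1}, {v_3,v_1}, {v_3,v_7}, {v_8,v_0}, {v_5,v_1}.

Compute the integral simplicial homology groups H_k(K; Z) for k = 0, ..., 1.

K has 9 vertices, 12 edges.
rank ∂_0 = 0, rank ∂_1 = 8 ⇒ b_0 = 9 − 0 − 8 = 1; all invariant factors of ∂_1 are 1 so no torsion. So H_0 = Z.
rank ∂_1 = 8, rank ∂_2 = 0 ⇒ b_1 = 12 − 8 − 0 = 4. So H_1 = Z^4.

H_0 ≅ Z,  H_1 ≅ Z^4.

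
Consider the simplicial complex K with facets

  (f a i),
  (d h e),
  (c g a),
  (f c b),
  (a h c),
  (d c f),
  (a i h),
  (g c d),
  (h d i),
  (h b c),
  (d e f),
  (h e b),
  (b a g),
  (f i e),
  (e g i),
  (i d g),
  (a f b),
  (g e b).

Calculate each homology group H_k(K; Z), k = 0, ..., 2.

H_0 ≅ Z,  H_1 ≅ Z ⊕ Z/2,  H_2 = 0.

Order the vertices as a < b < c < d < e < f < g < h < i. Listing each simplex with vertices in this order, K has dimension 2 with simplices:

  0-simplices (9): a, b, c, d, e, f, g, h, i
  1-simplices (27): ab, ac, af, ag, ah, ai, bc, be, bf, bg, bh, cd, cf, cg, ch, de, df, dg, dh, di, ef, eg, eh, ei, fi, gi, hi
  2-simplices (18): abf, abg, acg, ach, afi, ahi, bcf, bch, beg, beh, cdf, cdg, def, deh, dgi, dhi, efi, egi

giving chain groups C_0 ≅ Z^9, C_1 ≅ Z^27, C_2 ≅ Z^18.

∂_1: C_1 → C_0 sends each edge [p,q] (with p < q) to q − p.
As a 9×27 matrix over Z this has rank 8, with invariant factors (1,1,1,1,1,1,1,1).

The boundary map ∂_2: C_2 → C_1 sends each 2-simplex [p,q,r] to [q,r] − [p,r] + [p,q]. For instance
  ∂deh = eh − dh + de,
  ∂cdf = df − cf + cd.
This gives a 27×18 integer matrix of rank 18; reducing to Smith normal form yields diagonal entries (1,1,1,1,1,1,1,1,1,1,1,1,1,1,1,1,1,2).

From H_k ≅ ker(∂_k) / im(∂_{k+1}) we obtain:

  H_0: rank C_0 − rank ∂_1 = 9 − 8 = 1, and the invariant factors of ∂_1 are all 1, so H_0 = Z.
  H_1: rank ker ∂_1 − rank ∂_2 = (27 − 8) − 18 = 1, and ∂_2 has invariant factor 2 > 1, so H_1 = Z ⊕ Z/2.
  H_2: rank ker ∂_2 − rank ∂_3 = (18 − 18) − 0 = 0, and there is no ∂_3, so H_2 = 0.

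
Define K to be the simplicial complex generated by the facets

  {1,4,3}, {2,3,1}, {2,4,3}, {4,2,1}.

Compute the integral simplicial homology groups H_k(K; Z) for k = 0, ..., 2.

H_0 = Z,  H_1 = 0,  H_2 = Z.

Take the total order 1 < 2 < 3 < 4 on the vertex set. Then K (dimension 2) consists of the simplices:

  0-simplices (4): [1], [2], [3], [4]
  1-simplices (6): [1,2], [1,3], [1,4], [2,3], [2,4], [3,4]
  2-simplices (4): [1,2,3], [1,2,4], [1,3,4], [2,3,4]

giving chain groups C_0 ≅ Z^4, C_1 ≅ Z^6, C_2 ≅ Z^4.

∂_1: C_1 → C_0 sends each edge [p,q] (with p < q) to q − p. For instance
  ∂[2,4] = [4] − [2].
The 4×6 boundary matrix has rank 3 and Smith normal form diag(1,1,1).

∂_2: C_2 → C_1 sends each 2-simplex [p,q,r] to [q,r] − [p,r] + [p,q]. For instance
  ∂[1,2,3] = [2,3] − [1,3] + [1,2],
  ∂[1,3,4] = [3,4] − [1,4] + [1,3].
This gives a 6×4 integer matrix of rank 3; reducing to Smith normal form yields diagonal entries (1,1,1).

Computing H_k = (kernel of ∂_k) / (image of ∂_{k+1}):

  H_0: rank C_0 − rank ∂_1 = 4 − 3 = 1, and the invariant factors of ∂_1 are all 1, so H_0 = Z.
  H_1: rank ker ∂_1 − rank ∂_2 = (6 − 3) − 3 = 0, and the invariant factors of ∂_2 are all 1, so H_1 = 0.
  H_2: rank ker ∂_2 − rank ∂_3 = (4 − 3) − 0 = 1, and there is no ∂_3, so H_2 = Z.

As a check, the Euler characteristic is 4 − 6 + 4 = 2, which agrees with 1 − 0 + 1 = 2.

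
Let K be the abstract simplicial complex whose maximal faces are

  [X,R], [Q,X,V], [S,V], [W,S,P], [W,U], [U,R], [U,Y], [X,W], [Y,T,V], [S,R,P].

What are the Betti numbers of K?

Take the total order P < Q < R < S < T < U < V < W < X < Y on the vertex set. Then K (dimension 2) consists of the simplices:

  0-simplices (10): P, Q, R, S, T, U, V, W, X, Y
  1-simplices (17): PR, PS, PW, QV, QX, RS, RU, RX, SV, SW, TV, TY, UW, UY, VX, VY, WX
  2-simplices (4): PRS, PSW, QVX, TVY

so the chain groups are C_0 ≅ Z^10, C_1 ≅ Z^17, C_2 ≅ Z^4.

The boundary map ∂_1: C_1 → C_0 maps an edge to its endpoints' difference, ∂[p,q] = q − p. For instance
  ∂UW = W − U.
This gives a 10×17 integer matrix of rank 9; reducing to Smith normal form yields diagonal entries (1,1,1,1,1,1,1,1,1).

Boundary ∂_2: C_2 → C_1 acts by ∂[p,q,r] = [q,r] − [p,r] + [p,q]. For instance
  ∂PRS = RS − PS + PR,
  ∂PSW = SW − PW + PS.
As a 17×4 matrix over Z this has rank 4, with invariant factors (1,1,1,1).

Reading off H_k = ker ∂_k / im ∂_{k+1}:

  H_0: rank C_0 − rank ∂_1 = 10 − 9 = 1, and the invariant factors of ∂_1 are all 1, so H_0 = Z.
  H_1: rank ker ∂_1 − rank ∂_2 = (17 − 9) − 4 = 4, and the invariant factors of ∂_2 are all 1, so H_1 = Z^4.
  H_2: rank ker ∂_2 − rank ∂_3 = (4 − 4) − 0 = 0, and there is no ∂_3, so H_2 = 0.

As a check, the Euler characteristic is 10 − 17 + 4 = -3, which agrees with 1 − 4 + 0 = -3.

Hence the Betti numbers are b_0 = 1, b_1 = 4, b_2 = 0.

b_0 = 1, b_1 = 4, b_2 = 0.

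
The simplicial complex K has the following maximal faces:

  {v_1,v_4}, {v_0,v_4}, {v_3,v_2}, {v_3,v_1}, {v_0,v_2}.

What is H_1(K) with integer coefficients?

H_1 ≅ Z.

We work with the vertex ordering v_0 < v_1 < v_2 < v_3 < v_4. The simplices of K, each written with vertices in increasing order, are:

  0-simplices (5): [v_0], [v_1], [v_2], [v_3], [v_4]
  1-simplices (5): [v_0,v_2], [v_0,v_4], [v_1,v_3], [v_1,v_4], [v_2,v_3]

giving chain groups C_0 ≅ Z^5, C_1 ≅ Z^5.

Boundary ∂_1: C_1 → C_0 sends each edge [p,q] (with p < q) to q − p. For instance
  ∂[v_0,v_2] = [v_2] − [v_0].
The resulting 5×5 matrix has rank 4, and its Smith normal form has invariant factors (1,1,1,1).

Reading off H_k = ker ∂_k / im ∂_{k+1}:

  H_1: rank ker ∂_1 − rank ∂_2 = (5 − 4) − 0 = 1, and there is no ∂_2, so H_1 ≅ Z.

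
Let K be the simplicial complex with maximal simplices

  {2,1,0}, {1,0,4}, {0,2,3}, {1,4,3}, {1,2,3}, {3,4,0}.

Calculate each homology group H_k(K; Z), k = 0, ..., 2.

Take the total order 0 < 1 < 2 < 3 < 4 on the vertex set. Then K (dimension 2) consists of the simplices:

  0-simplices (5): [0], [1], [2], [3], [4]
  1-simplices (9): [0,1], [0,2], [0,3], [0,4], [1,2], [1,3], [1,4], [2,3], [3,4]
  2-simplices (6): [0,1,2], [0,1,4], [0,2,3], [0,3,4], [1,2,3], [1,3,4]

Hence C_0 ≅ Z^5, C_1 ≅ Z^9, C_2 ≅ Z^6.

The boundary map ∂_1: C_1 → C_0 is given by ∂[p,q] = [q] − [p]. For instance
  ∂[0,2] = [2] − [0].
The 5×9 boundary matrix has rank 4 and Smith normal form diag(1,1,1,1).

∂_2: C_2 → C_1 maps a triangle to the signed sum of its edges. For instance
  ∂[0,3,4] = [3,4] − [0,4] + [0,3],
  ∂[1,3,4] = [3,4] − [1,4] + [1,3].
As a 9×6 matrix over Z this has rank 5, with invariant factors (1,1,1,1,1).

Now H_k = ker ∂_k / im ∂_{k+1}, so:

  H_0: rank C_0 − rank ∂_1 = 5 − 4 = 1, and the invariant factors of ∂_1 are all 1, so H_0 ≅ Z.
  H_1: rank ker ∂_1 − rank ∂_2 = (9 − 4) − 5 = 0, and the invariant factors of ∂_2 are all 1, so H_1 ≅ 0.
  H_2: rank ker ∂_2 − rank ∂_3 = (6 − 5) − 0 = 1, and there is no ∂_3, so H_2 ≅ Z.

(K is a triangulation of the 2-sphere S^2.)

H_0 ≅ Z,  H_1 = 0,  H_2 ≅ Z.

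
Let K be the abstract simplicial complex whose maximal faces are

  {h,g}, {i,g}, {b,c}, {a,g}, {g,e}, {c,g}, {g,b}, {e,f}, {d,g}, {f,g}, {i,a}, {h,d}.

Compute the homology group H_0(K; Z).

H_0 ≅ Z.

We work with the vertex ordering a < b < c < d < e < f < g < h < i. The simplices of K, each written with vertices in increasing order, are:

  0-simplices (9): a, b, c, d, e, f, g, h, i
  1-simplices (12): ag, ai, bc, bg, cg, dg, dh, ef, eg, fg, gh, gi

so the chain groups are C_0 ≅ Z^9, C_1 ≅ Z^12.

Boundary ∂_1: C_1 → C_0 is given by ∂[p,q] = [q] − [p]. For instance
  ∂ef = f − e.
As a 9×12 matrix over Z this has rank 8, with invariant factors (1,1,1,1,1,1,1,1).

Computing H_k = (kernel of ∂_k) / (image of ∂_{k+1}):

  H_0: rank C_0 − rank ∂_1 = 9 − 8 = 1, and the invariant factors of ∂_1 are all 1, so H_0 = Z.

(K is a triangulation of a wedge of 4 circles.)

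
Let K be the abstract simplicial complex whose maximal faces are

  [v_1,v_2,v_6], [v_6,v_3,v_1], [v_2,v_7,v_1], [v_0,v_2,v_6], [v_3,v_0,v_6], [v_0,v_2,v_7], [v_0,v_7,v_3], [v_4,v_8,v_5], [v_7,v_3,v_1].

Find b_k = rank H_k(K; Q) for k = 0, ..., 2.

b_0 = 2, b_1 = 0, b_2 = 1.

Fix the vertex order v_0 < v_1 < v_2 < v_3 < v_4 < v_5 < v_6 < v_7 < v_8 and write every simplex with vertices in increasing order. Then dim K = 2 and the simplices of K are:

  0-simplices (9): [v_0], [v_1], [v_2], [v_3], [v_4], [v_5], [v_6], [v_7], [v_8]
  1-simplices (15): (15 of them)
  2-simplices (9): [v_0,v_2,v_6], [v_0,v_2,v_7], [v_0,v_3,v_6], [v_0,v_3,v_7], [v_1,v_2,v_6], [v_1,v_2,v_7], [v_1,v_3,v_6], [v_1,v_3,v_7], [v_4,v_5,v_8]

so the chain groups are C_0 ≅ Z^9, C_1 ≅ Z^15, C_2 ≅ Z^9.

∂_1: C_1 → C_0 sends each edge [p,q] (with p < q) to q − p.
The resulting 9×15 matrix has rank 7, and its Smith normal form has invariant factors (1,1,1,1,1,1,1).

Boundary ∂_2: C_2 → C_1 sends each 2-simplex [p,q,r] to [q,r] − [p,r] + [p,q]. For instance
  ∂[v_1,v_3,v_6] = [v_3,v_6] − [v_1,v_6] + [v_1,v_3],
  ∂[v_0,v_2,v_6] = [v_2,v_6] − [v_0,v_6] + [v_0,v_2].
The resulting 15×9 matrix has rank 8, and its Smith normal form has invariant factors (1,1,1,1,1,1,1,1).

Now H_k = ker ∂_k / im ∂_{k+1}, so:

  H_0: rank C_0 − rank ∂_1 = 9 − 7 = 2, and the invariant factors of ∂_1 are all 1, so H_0 ≅ Z^2.
  H_1: rank ker ∂_1 − rank ∂_2 = (15 − 7) − 8 = 0, and the invariant factors of ∂_2 are all 1, so H_1 ≅ 0.
  H_2: rank ker ∂_2 − rank ∂_3 = (9 − 8) − 0 = 1, and there is no ∂_3, so H_2 ≅ Z.

Hence the Betti numbers are b_0 = 2, b_1 = 0, b_2 = 1.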